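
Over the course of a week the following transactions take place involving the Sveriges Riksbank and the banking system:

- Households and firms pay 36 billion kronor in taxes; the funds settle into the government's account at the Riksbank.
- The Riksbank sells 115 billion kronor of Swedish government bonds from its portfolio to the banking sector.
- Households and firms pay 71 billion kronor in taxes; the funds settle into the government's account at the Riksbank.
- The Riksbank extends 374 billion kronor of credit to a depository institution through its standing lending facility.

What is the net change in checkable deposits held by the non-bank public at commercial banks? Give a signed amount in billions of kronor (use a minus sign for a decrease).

-107 billion

Riksbank balance sheet:
  Assets:      Securities −115B, Loans to banks +374B
  Liabilities: Bank reserves +152B, Government deposits +107B
Commercial banking system:
  Assets:      Reserves at CB +152B, Securities +115B
  Liabilities: Checkable deposits −107B, Borrowings from CB +374B
So the change in checkable deposits held by the non-bank public at commercial banks is -107 billion.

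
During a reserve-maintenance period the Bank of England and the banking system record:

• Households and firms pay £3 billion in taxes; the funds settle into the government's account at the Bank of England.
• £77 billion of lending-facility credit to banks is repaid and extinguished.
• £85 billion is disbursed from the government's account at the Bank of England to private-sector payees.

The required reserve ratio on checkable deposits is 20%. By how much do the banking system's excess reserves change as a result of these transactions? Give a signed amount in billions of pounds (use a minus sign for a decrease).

Government account inflow £3 billion: reserves −£3B, deposits −£3B.
Discount-window repayment £77 billion: reserves −£77B, deposits 0.
Government spending £85 billion: reserves +£85B, deposits +£85B.
Totals: Δreserves = +£5B, Δdeposits = +£82B.
Δrequired reserves = 20% × +£82B = +£16.4B.
Δexcess reserves = Δreserves − Δrequired = +£5B − (+£16.4B) = -£11.4 billion.

-£11.4 billion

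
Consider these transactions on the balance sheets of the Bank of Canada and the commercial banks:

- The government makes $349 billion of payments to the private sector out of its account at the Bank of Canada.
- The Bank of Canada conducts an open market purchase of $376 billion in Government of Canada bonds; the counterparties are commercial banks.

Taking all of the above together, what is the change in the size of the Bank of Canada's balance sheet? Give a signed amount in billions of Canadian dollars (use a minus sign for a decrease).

Bank of Canada balance sheet:
  Assets:      Securities +$376B
  Liabilities: Bank reserves +$725B, Government deposits −$349B
Change in total Bank of Canada assets = +$376 billion.

+$376 billion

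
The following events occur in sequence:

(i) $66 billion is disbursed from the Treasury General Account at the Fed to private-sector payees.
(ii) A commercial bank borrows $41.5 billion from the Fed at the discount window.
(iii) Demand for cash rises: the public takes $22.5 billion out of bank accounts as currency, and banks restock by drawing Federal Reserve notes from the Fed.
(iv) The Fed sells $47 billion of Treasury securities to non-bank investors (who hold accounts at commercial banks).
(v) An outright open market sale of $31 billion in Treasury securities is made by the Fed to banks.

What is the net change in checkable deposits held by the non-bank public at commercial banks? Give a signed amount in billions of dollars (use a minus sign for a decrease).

Government spending $66 billion: non-bank counterparties' bank balances rise → +$66B.
Discount-window loan $41.5 billion: the counterparty is a bank, so public deposits are unchanged → 0.
Currency withdrawal $22.5 billion: non-bank counterparties' bank balances fall → −$22.5B.
Asset sale (to non-banks) $47 billion: non-bank counterparties' bank balances fall → −$47B.
OMO sale (to banks) $31 billion: the counterparty is a bank, so public deposits are unchanged → 0.
Net: 66 + 0 − 22.5 − 47 + 0 = -$3.5 billion.

-$3.5 billion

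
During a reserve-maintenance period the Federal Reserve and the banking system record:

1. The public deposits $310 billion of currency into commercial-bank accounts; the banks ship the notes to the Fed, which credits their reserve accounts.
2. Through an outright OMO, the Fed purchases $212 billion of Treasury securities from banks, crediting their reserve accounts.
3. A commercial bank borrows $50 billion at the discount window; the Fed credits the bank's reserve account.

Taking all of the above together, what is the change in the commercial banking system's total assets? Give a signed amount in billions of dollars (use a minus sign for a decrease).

+$360 billion

Fed balance sheet:
  Assets:      Securities +$212B, Loans to banks +$50B
  Liabilities: Bank reserves +$572B, Currency in circulation −$310B
Commercial banking system:
  Assets:      Reserves at CB +$572B, Securities −$212B
  Liabilities: Checkable deposits +$310B, Borrowings from CB +$50B
Change in total bank assets = +$360 billion.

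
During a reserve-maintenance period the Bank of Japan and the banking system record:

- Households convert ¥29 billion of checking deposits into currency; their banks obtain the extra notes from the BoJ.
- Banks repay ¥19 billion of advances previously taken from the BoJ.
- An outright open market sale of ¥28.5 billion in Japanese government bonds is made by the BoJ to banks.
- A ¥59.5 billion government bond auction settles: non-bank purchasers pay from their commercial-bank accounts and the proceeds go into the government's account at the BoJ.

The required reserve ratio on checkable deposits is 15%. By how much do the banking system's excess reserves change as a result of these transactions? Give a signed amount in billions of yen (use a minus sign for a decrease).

-¥122.725 billion

Currency withdrawal ¥29 billion: reserves −¥29B, deposits −¥29B.
Discount-window repayment ¥19 billion: reserves −¥19B, deposits 0.
OMO sale (to banks) ¥28.5 billion: reserves −¥28.5B, deposits 0.
Government account inflow ¥59.5 billion: reserves −¥59.5B, deposits −¥59.5B.
Totals: Δreserves = −¥136B, Δdeposits = −¥88.5B.
Δrequired reserves = 15% × −¥88.5B = −¥13.275B.
Δexcess reserves = Δreserves − Δrequired = −¥136B − (−¥13.275B) = -¥122.725 billion.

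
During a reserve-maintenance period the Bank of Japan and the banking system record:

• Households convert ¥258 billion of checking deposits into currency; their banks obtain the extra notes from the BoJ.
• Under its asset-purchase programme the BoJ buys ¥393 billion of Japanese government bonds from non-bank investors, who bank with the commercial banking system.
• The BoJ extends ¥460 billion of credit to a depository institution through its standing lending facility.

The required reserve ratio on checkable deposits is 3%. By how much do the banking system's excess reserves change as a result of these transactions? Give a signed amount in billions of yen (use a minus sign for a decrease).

+¥590.95 billion

Currency withdrawal ¥258 billion: reserves −¥258B, deposits −¥258B.
Asset purchase (from non-banks) ¥393 billion: reserves +¥393B, deposits +¥393B.
Discount-window loan ¥460 billion: reserves +¥460B, deposits 0.
Totals: Δreserves = +¥595B, Δdeposits = +¥135B.
Δrequired reserves = 3% × +¥135B = +¥4.05B.
Δexcess reserves = Δreserves − Δrequired = +¥595B − (+¥4.05B) = +¥590.95 billion.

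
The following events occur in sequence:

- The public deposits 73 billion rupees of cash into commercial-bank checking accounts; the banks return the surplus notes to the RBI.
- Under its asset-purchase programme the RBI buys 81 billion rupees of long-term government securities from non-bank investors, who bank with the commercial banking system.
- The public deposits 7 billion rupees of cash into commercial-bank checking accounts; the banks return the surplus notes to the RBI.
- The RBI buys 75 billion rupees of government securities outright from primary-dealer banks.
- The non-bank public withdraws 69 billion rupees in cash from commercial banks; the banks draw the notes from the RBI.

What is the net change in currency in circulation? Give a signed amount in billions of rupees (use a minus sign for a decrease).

-11 billion

Currency deposit 73 billion rupees: notes return to the central bank → −73B.
Asset purchase (from non-banks) 81 billion rupees: no currency enters or leaves circulation → 0.
Currency deposit 7 billion rupees: notes return to the central bank → −7B.
OMO purchase (from banks) 75 billion rupees: no currency enters or leaves circulation → 0.
Currency withdrawal 69 billion rupees: notes leave the central bank → +69B.
Net: −73 + 0 − 7 + 0 + 69 = -11 billion.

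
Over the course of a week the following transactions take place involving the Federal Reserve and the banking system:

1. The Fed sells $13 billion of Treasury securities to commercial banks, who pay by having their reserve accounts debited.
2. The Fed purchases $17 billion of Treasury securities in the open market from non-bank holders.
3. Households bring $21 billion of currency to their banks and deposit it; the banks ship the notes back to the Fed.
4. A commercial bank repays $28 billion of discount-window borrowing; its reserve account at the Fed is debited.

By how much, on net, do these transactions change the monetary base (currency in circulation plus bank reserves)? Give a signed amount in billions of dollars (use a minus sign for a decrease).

-$24 billion

OMO sale (to banks) $13 billion: Fed balance sheet contracts → −$13B.
Asset purchase (from non-banks) $17 billion: Fed balance sheet expands → +$17B.
Currency deposit $21 billion: just a shift between currency and reserves — both are base money → 0.
Discount-window repayment $28 billion: Fed balance sheet contracts → −$28B.
Net: −13 + 17 + 0 − 28 = -$24 billion.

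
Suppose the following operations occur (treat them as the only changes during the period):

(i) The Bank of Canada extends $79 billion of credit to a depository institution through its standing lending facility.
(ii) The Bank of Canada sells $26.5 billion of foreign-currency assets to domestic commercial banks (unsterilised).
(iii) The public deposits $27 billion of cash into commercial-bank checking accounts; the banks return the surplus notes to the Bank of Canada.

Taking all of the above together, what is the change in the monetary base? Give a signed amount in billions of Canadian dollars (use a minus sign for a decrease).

+$52.5 billion

Bank of Canada balance sheet:
  Assets:      Loans to banks +$79B, Foreign assets −$26.5B
  Liabilities: Bank reserves +$79.5B, Currency in circulation −$27B
Commercial banking system:
  Assets:      Reserves at CB +$79.5B, Foreign assets +$26.5B
  Liabilities: Checkable deposits +$27B, Borrowings from CB +$79B
Monetary base = currency + reserves: −$27B + (+$79.5B) = +$52.5 billion.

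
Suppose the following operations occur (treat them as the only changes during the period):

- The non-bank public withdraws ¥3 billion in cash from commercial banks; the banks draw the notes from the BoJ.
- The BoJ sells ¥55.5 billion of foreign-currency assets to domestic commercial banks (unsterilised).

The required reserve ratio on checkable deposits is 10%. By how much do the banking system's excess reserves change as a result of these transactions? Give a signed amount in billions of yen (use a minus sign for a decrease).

-¥58.2 billion

Currency withdrawal ¥3 billion: reserves −¥3B, deposits −¥3B.
FX sale ¥55.5 billion: reserves −¥55.5B, deposits 0.
Totals: Δreserves = −¥58.5B, Δdeposits = −¥3B.
Δrequired reserves = 10% × −¥3B = −¥0.3B.
Δexcess reserves = Δreserves − Δrequired = −¥58.5B − (−¥0.3B) = -¥58.2 billion.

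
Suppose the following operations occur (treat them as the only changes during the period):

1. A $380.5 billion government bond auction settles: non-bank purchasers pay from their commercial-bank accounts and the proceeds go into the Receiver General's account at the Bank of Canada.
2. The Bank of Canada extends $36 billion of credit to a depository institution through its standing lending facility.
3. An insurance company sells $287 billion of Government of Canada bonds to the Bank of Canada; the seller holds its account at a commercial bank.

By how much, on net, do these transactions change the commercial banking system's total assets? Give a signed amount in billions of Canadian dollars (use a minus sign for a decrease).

Bank of Canada balance sheet:
  Assets:      Securities +$287B, Loans to banks +$36B
  Liabilities: Bank reserves −$57.5B, Government deposits +$380.5B
Commercial banking system:
  Assets:      Reserves at CB −$57.5B
  Liabilities: Checkable deposits −$93.5B, Borrowings from CB +$36B
Change in total bank assets = -$57.5 billion.

-$57.5 billion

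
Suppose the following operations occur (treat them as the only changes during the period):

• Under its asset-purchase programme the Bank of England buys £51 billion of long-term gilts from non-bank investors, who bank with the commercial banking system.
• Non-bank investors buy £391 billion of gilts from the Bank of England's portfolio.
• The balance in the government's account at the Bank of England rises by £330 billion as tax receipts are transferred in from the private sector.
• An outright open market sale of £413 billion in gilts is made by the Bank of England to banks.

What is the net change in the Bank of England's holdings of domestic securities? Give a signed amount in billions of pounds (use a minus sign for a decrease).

-£753 billion

Asset purchase (from non-banks) £51 billion: securities added to the Bank of England's portfolio → +£51B.
Asset sale (to non-banks) £391 billion: securities removed from the Bank of England's portfolio → −£391B.
Government account inflow £330 billion: the Bank of England's securities portfolio is untouched → 0.
OMO sale (to banks) £413 billion: securities removed from the Bank of England's portfolio → −£413B.
Net: 51 − 391 + 0 − 413 = -£753 billion.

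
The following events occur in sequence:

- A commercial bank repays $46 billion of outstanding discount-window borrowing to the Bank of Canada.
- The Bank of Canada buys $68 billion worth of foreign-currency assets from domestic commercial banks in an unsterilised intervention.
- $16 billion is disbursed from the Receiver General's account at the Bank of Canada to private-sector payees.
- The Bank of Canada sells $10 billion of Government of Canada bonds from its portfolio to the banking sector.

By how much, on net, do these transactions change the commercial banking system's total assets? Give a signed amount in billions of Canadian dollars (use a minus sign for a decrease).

-$30 billion

Bank of Canada balance sheet:
  Assets:      Securities −$10B, Loans to banks −$46B, Foreign assets +$68B
  Liabilities: Bank reserves +$28B, Government deposits −$16B
Commercial banking system:
  Assets:      Reserves at CB +$28B, Securities +$10B, Foreign assets −$68B
  Liabilities: Checkable deposits +$16B, Borrowings from CB −$46B
Change in total bank assets = -$30 billion.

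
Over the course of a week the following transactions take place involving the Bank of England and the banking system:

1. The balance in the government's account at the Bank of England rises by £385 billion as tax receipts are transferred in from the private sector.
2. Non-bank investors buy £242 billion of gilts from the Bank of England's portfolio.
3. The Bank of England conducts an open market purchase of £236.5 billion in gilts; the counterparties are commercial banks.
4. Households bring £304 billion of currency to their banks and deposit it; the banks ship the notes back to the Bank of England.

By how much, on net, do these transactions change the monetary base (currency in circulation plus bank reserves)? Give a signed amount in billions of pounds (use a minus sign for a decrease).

-£390.5 billion

Government account inflow £385 billion: reserves shift to a non-base liability → −£385B.
Asset sale (to non-banks) £242 billion: Bank of England balance sheet contracts → −£242B.
OMO purchase (from banks) £236.5 billion: Bank of England balance sheet expands → +£236.5B.
Currency deposit £304 billion: just a shift between currency and reserves — both are base money → 0.
Net: −385 − 242 + 236.5 + 0 = -£390.5 billion.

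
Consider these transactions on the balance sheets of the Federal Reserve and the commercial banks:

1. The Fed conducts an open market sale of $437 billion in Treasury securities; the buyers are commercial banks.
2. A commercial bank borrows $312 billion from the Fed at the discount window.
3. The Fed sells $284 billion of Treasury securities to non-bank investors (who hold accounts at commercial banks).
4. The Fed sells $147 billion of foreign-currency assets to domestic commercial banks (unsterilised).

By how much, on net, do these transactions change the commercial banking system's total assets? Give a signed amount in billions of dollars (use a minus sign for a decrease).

+$28 billion

OMO sale (to banks) $437 billion: just an asset swap on bank balance sheets → 0.
Discount-window loan $312 billion: bank balance sheets expand → +$312B.
Asset sale (to non-banks) $284 billion: bank balance sheets shrink → −$284B.
FX sale $147 billion: just an asset swap on bank balance sheets → 0.
Net: 0 + 312 − 284 + 0 = +$28 billion.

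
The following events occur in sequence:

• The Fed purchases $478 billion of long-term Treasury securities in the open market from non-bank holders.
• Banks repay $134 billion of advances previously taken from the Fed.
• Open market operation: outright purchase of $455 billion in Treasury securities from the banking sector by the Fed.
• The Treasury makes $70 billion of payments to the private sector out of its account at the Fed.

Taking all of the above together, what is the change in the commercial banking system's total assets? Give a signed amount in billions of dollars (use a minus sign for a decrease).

Asset purchase (from non-banks) $478 billion: bank balance sheets expand → +$478B.
Discount-window repayment $134 billion: bank balance sheets shrink → −$134B.
OMO purchase (from banks) $455 billion: just an asset swap on bank balance sheets → 0.
Government spending $70 billion: bank balance sheets expand → +$70B.
Net: 478 − 134 + 0 + 70 = +$414 billion.

+$414 billion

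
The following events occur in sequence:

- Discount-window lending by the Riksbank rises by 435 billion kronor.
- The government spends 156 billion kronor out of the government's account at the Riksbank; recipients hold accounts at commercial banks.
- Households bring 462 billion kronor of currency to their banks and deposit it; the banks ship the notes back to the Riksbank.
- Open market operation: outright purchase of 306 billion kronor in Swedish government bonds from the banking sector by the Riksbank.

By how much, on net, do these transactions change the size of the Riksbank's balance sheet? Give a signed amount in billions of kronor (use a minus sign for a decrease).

Discount-window loan 435 billion kronor: a Riksbank asset is acquired → +435B.
Government spending 156 billion kronor: only the composition of liabilities changes → 0.
Currency deposit 462 billion kronor: only the composition of liabilities changes → 0.
OMO purchase (from banks) 306 billion kronor: a Riksbank asset is acquired → +306B.
Net: 435 + 0 + 0 + 306 = +741 billion.

+741 billion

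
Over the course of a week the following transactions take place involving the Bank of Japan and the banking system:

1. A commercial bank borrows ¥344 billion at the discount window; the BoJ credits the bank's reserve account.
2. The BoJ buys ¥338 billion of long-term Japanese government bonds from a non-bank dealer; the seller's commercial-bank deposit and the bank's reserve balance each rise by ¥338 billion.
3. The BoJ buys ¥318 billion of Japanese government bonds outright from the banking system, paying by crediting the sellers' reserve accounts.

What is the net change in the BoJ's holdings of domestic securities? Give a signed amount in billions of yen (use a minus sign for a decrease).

+¥656 billion

Discount-window loan ¥344 billion: the BoJ's securities portfolio is untouched → 0.
Asset purchase (from non-banks) ¥338 billion: securities added to the BoJ's portfolio → +¥338B.
OMO purchase (from banks) ¥318 billion: securities added to the BoJ's portfolio → +¥318B.
Net: 0 + 338 + 318 = +¥656 billion.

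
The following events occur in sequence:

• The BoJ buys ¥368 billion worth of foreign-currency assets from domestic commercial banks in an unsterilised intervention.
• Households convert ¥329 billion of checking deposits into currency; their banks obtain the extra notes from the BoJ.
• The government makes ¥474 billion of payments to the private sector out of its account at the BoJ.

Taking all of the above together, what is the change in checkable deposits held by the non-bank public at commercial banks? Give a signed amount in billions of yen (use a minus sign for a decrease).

+¥145 billion

FX purchase ¥368 billion: the counterparty is a bank, so public deposits are unchanged → 0.
Currency withdrawal ¥329 billion: non-bank counterparties' bank balances fall → −¥329B.
Government spending ¥474 billion: non-bank counterparties' bank balances rise → +¥474B.
Net: 0 − 329 + 474 = +¥145 billion.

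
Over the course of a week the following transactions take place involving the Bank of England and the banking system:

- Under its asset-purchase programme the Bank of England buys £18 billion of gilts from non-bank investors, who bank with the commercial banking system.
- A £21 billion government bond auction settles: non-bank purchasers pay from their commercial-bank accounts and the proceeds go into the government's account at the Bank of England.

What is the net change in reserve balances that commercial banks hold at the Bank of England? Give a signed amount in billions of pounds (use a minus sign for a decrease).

Bank of England balance sheet:
  Assets:      Securities +£18B
  Liabilities: Bank reserves −£3B, Government deposits +£21B
Commercial banking system:
  Assets:      Reserves at CB −£3B
  Liabilities: Checkable deposits −£3B
So the change in reserve balances that commercial banks hold at the Bank of England is -£3 billion.

-£3 billion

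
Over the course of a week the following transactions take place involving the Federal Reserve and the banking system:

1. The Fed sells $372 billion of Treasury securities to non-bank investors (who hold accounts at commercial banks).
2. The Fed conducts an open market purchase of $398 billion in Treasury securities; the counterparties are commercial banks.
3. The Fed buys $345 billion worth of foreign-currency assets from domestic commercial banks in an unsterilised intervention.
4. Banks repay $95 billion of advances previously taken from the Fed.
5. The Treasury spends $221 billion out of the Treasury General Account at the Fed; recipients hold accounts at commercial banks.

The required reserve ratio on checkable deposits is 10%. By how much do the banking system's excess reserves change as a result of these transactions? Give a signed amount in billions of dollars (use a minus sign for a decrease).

Asset sale (to non-banks) $372 billion: reserves −$372B, deposits −$372B.
OMO purchase (from banks) $398 billion: reserves +$398B, deposits 0.
FX purchase $345 billion: reserves +$345B, deposits 0.
Discount-window repayment $95 billion: reserves −$95B, deposits 0.
Government spending $221 billion: reserves +$221B, deposits +$221B.
Totals: Δreserves = +$497B, Δdeposits = −$151B.
Δrequired reserves = 10% × −$151B = −$15.1B.
Δexcess reserves = Δreserves − Δrequired = +$497B − (−$15.1B) = +$512.1 billion.

+$512.1 billion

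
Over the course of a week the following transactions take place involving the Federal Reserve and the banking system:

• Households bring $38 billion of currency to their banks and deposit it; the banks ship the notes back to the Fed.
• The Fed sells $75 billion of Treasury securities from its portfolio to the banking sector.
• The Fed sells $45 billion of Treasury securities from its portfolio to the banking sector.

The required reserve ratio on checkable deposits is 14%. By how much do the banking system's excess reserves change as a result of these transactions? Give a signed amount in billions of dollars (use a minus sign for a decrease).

-$87.32 billion

Currency deposit $38 billion: reserves +$38B, deposits +$38B.
OMO sale (to banks) $75 billion: reserves −$75B, deposits 0.
OMO sale (to banks) $45 billion: reserves −$45B, deposits 0.
Totals: Δreserves = −$82B, Δdeposits = +$38B.
Δrequired reserves = 14% × +$38B = +$5.32B.
Δexcess reserves = Δreserves − Δrequired = −$82B − (+$5.32B) = -$87.32 billion.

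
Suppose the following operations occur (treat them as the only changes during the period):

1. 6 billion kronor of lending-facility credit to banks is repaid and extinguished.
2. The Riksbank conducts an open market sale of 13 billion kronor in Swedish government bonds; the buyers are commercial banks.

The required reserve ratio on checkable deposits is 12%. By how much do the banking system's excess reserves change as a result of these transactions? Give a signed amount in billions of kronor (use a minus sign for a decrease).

Discount-window repayment 6 billion kronor: reserves −6B, deposits 0.
OMO sale (to banks) 13 billion kronor: reserves −13B, deposits 0.
Totals: Δreserves = −19B, Δdeposits = 0.
Δrequired reserves = 12% × 0 = 0.
Δexcess reserves = Δreserves − Δrequired = −19B − (0) = -19 billion.

-19 billion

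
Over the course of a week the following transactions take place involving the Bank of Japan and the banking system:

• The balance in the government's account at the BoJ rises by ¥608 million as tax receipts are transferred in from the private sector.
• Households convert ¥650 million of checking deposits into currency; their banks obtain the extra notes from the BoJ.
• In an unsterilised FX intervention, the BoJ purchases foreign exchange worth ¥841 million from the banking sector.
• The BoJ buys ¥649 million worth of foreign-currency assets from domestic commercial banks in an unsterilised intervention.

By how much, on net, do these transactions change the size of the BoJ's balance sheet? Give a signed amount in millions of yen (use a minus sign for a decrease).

BoJ balance sheet:
  Assets:      Foreign assets +¥1490M
  Liabilities: Bank reserves +¥232M, Currency in circulation +¥650M, Government deposits +¥608M
Change in total BoJ assets = +¥1490 million.

+¥1490 million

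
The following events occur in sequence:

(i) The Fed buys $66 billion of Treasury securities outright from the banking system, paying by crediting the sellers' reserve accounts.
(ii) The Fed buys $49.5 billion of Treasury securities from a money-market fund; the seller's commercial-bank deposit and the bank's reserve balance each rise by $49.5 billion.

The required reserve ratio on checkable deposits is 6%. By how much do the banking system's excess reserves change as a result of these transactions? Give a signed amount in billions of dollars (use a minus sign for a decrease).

+$112.53 billion

OMO purchase (from banks) $66 billion: reserves +$66B, deposits 0.
Asset purchase (from non-banks) $49.5 billion: reserves +$49.5B, deposits +$49.5B.
Totals: Δreserves = +$115.5B, Δdeposits = +$49.5B.
Δrequired reserves = 6% × +$49.5B = +$2.97B.
Δexcess reserves = Δreserves − Δrequired = +$115.5B − (+$2.97B) = +$112.53 billion.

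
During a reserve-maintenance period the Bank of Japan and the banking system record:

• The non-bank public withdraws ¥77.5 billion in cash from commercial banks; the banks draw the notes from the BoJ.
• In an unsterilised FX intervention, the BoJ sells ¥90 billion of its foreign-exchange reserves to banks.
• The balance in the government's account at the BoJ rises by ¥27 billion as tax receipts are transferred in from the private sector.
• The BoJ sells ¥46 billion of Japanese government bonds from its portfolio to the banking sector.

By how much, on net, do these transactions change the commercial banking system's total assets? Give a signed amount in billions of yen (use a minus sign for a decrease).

Currency withdrawal ¥77.5 billion: bank balance sheets shrink → −¥77.5B.
FX sale ¥90 billion: just an asset swap on bank balance sheets → 0.
Government account inflow ¥27 billion: bank balance sheets shrink → −¥27B.
OMO sale (to banks) ¥46 billion: just an asset swap on bank balance sheets → 0.
Net: −77.5 + 0 − 27 + 0 = -¥104.5 billion.

-¥104.5 billion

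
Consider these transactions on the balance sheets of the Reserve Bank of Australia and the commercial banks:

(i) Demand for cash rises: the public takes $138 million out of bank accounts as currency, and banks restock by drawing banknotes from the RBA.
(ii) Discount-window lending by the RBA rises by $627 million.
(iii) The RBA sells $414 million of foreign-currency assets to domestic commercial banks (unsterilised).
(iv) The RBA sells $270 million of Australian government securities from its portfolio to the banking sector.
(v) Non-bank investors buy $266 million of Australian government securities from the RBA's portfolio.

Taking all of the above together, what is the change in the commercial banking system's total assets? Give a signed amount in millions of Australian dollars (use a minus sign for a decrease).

RBA balance sheet:
  Assets:      Securities −$536M, Loans to banks +$627M, Foreign assets −$414M
  Liabilities: Bank reserves −$461M, Currency in circulation +$138M
Commercial banking system:
  Assets:      Reserves at CB −$461M, Securities +$270M, Foreign assets +$414M
  Liabilities: Checkable deposits −$404M, Borrowings from CB +$627M
Change in total bank assets = +$223 million.

+$223 million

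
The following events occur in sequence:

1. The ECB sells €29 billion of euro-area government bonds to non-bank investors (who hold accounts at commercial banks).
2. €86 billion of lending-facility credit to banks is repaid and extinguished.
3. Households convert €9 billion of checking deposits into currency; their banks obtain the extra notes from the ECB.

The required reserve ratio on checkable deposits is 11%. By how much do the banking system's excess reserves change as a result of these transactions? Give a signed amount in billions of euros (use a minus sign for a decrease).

-€119.82 billion

Asset sale (to non-banks) €29 billion: reserves −€29B, deposits −€29B.
Discount-window repayment €86 billion: reserves −€86B, deposits 0.
Currency withdrawal €9 billion: reserves −€9B, deposits −€9B.
Totals: Δreserves = −€124B, Δdeposits = −€38B.
Δrequired reserves = 11% × −€38B = −€4.18B.
Δexcess reserves = Δreserves − Δrequired = −€124B − (−€4.18B) = -€119.82 billion.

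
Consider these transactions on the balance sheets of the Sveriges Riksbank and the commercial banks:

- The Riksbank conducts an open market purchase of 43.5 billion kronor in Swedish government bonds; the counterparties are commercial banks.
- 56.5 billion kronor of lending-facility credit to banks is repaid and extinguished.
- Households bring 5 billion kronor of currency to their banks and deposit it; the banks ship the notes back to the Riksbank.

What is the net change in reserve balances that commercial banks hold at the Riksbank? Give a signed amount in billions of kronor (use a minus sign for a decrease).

-8 billion

OMO purchase (from banks) 43.5 billion kronor: the Riksbank pays by crediting reserve accounts → +43.5B.
Discount-window repayment 56.5 billion kronor: repayment is debited from reserves → −56.5B.
Currency deposit 5 billion kronor: returned notes are swapped for reserve credit → +5B.
Net: 43.5 − 56.5 + 5 = -8 billion.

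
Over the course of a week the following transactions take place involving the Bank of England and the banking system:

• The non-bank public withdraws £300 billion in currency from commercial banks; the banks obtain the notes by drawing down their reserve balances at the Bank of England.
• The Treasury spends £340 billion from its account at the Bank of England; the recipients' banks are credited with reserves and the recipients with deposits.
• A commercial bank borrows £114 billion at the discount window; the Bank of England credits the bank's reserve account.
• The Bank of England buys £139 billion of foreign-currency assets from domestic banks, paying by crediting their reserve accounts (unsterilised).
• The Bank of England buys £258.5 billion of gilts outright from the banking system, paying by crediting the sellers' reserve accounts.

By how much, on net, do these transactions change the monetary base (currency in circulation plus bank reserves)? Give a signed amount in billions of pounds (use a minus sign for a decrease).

Bank of England balance sheet:
  Assets:      Securities +£258.5B, Loans to banks +£114B, Foreign assets +£139B
  Liabilities: Bank reserves +£551.5B, Currency in circulation +£300B, Government deposits −£340B
Monetary base = currency + reserves: +£300B + (+£551.5B) = +£851.5 billion.

+£851.5 billion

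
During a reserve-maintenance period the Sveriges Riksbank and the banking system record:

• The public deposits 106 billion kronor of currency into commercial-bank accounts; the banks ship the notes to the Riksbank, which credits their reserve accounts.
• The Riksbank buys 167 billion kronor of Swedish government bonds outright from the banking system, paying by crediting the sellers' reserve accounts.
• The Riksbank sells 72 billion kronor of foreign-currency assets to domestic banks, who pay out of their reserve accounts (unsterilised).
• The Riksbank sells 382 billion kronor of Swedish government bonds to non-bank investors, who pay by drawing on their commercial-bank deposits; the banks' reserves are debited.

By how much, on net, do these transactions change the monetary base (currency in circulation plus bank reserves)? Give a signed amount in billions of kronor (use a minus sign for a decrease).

Currency deposit 106 billion kronor: just a shift between currency and reserves — both are base money → 0.
OMO purchase (from banks) 167 billion kronor: Riksbank balance sheet expands → +167B.
FX sale 72 billion kronor: Riksbank balance sheet contracts → −72B.
Asset sale (to non-banks) 382 billion kronor: Riksbank balance sheet contracts → −382B.
Net: 0 + 167 − 72 − 382 = -287 billion.

-287 billion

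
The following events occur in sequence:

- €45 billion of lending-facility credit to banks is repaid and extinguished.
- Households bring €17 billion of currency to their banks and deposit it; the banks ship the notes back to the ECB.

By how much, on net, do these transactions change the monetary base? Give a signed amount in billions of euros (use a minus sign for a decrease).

Discount-window repayment €45 billion: ECB balance sheet contracts → −€45B.
Currency deposit €17 billion: just a shift between currency and reserves — both are base money → 0.
Net: −45 + 0 = -€45 billion.

-€45 billion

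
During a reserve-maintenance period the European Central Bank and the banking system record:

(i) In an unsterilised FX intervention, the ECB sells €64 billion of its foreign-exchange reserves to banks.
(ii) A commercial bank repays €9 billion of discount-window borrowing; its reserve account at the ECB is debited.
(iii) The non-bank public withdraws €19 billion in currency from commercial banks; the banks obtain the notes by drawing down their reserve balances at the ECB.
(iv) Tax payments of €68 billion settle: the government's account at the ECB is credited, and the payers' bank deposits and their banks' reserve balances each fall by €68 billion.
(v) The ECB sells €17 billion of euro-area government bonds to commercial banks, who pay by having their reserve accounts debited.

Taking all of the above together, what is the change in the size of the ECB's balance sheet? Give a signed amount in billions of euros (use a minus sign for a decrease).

-€90 billion

FX sale €64 billion: an ECB asset is shed → −€64B.
Discount-window repayment €9 billion: an ECB asset is shed → −€9B.
Currency withdrawal €19 billion: only the composition of liabilities changes → 0.
Government account inflow €68 billion: only the composition of liabilities changes → 0.
OMO sale (to banks) €17 billion: an ECB asset is shed → −€17B.
Net: −64 − 9 + 0 + 0 − 17 = -€90 billion.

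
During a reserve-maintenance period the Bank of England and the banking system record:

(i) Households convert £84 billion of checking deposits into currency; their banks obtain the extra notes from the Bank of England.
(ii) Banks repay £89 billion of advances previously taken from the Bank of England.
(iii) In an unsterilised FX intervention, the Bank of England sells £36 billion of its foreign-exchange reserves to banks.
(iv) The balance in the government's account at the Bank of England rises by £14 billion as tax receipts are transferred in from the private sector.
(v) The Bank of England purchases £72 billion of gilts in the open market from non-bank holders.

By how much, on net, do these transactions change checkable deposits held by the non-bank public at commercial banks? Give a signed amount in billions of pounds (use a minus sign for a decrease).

Currency withdrawal £84 billion: non-bank counterparties' bank balances fall → −£84B.
Discount-window repayment £89 billion: the counterparty is a bank, so public deposits are unchanged → 0.
FX sale £36 billion: the counterparty is a bank, so public deposits are unchanged → 0.
Government account inflow £14 billion: non-bank counterparties' bank balances fall → −£14B.
Asset purchase (from non-banks) £72 billion: non-bank counterparties' bank balances rise → +£72B.
Net: −84 + 0 + 0 − 14 + 72 = -£26 billion.

-£26 billion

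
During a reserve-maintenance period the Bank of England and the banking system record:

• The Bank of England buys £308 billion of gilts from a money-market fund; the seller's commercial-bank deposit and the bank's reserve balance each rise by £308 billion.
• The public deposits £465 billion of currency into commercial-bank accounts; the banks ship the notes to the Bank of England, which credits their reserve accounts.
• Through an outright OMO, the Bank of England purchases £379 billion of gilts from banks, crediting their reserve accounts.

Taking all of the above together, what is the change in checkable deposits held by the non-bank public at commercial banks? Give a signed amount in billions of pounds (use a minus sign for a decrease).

+£773 billion

Asset purchase (from non-banks) £308 billion: non-bank counterparties' bank balances rise → +£308B.
Currency deposit £465 billion: non-bank counterparties' bank balances rise → +£465B.
OMO purchase (from banks) £379 billion: the counterparty is a bank, so public deposits are unchanged → 0.
Net: 308 + 465 + 0 = +£773 billion.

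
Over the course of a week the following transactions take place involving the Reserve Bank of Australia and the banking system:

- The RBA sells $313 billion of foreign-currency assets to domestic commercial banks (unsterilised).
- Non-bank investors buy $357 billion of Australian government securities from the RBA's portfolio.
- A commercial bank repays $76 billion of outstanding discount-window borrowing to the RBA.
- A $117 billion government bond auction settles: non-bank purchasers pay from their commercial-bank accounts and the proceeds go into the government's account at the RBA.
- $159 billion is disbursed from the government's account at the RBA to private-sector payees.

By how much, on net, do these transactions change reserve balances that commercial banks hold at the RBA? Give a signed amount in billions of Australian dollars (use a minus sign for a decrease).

FX sale $313 billion: the buying banks pay out of their reserve balances → −$313B.
Asset sale (to non-banks) $357 billion: the non-bank buyers' banks settle from reserves → −$357B.
Discount-window repayment $76 billion: repayment is debited from reserves → −$76B.
Government account inflow $117 billion: funds move from bank reserves into the government account → −$117B.
Government spending $159 billion: government payments flow into bank reserve accounts → +$159B.
Net: −313 − 357 − 76 − 117 + 159 = -$704 billion.

-$704 billion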